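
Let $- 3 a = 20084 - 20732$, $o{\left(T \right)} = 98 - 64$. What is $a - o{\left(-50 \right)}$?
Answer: $182$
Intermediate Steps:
$o{\left(T \right)} = 34$ ($o{\left(T \right)} = 98 - 64 = 34$)
$a = 216$ ($a = - \frac{20084 - 20732}{3} = \left(- \frac{1}{3}\right) \left(-648\right) = 216$)
$a - o{\left(-50 \right)} = 216 - 34 = 182$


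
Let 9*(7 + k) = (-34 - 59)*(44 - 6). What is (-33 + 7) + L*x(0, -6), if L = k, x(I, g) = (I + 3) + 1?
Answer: -4874/3 ≈ -1624.7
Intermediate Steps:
x(I, g) = 4 + I (x(I, g) = (3 + I) + 1 = 4 + I)
k = -1199/3 (k = -7 + ((-34 - 59)*(44 - 6))/9 = -7 + (-93*38)/9 = -7 + (⅑)*(-3534) = -7 - 1178/3 = -1199/3 ≈ -399.67)
L = -1199/3 ≈ -399.67
(-33 + 7) + L*x(0, -6) = (-33 + 7) - 1199*(4 + 0)/3 = -26 - 1199/3*4 = -26 - 4796/3 = -4874/3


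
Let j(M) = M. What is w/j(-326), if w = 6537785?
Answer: -6537785/326 ≈ -20055.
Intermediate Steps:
w/j(-326) = 6537785/(-326) = 6537785*(-1/326) = -6537785/326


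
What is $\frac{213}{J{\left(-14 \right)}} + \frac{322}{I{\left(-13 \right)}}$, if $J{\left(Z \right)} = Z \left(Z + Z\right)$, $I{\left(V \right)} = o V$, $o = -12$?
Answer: $\frac{39863}{15288} \approx 2.6075$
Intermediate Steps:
$I{\left(V \right)} = - 12 V$
$J{\left(Z \right)} = 2 Z^{2}$ ($J{\left(Z \right)} = Z 2 Z = 2 Z^{2}$)
$\frac{213}{J{\left(-14 \right)}} + \frac{322}{I{\left(-13 \right)}} = \frac{213}{2 \left(-14\right)^{2}} + \frac{322}{\left(-12\right) \left(-13\right)} = \frac{213}{2 \cdot 196} + \frac{322}{156} = \frac{213}{392} + 322 \cdot \frac{1}{156} = 213 \cdot \frac{1}{392} + \frac{161}{78} = \frac{213}{392} + \frac{161}{78} = \frac{39863}{15288}$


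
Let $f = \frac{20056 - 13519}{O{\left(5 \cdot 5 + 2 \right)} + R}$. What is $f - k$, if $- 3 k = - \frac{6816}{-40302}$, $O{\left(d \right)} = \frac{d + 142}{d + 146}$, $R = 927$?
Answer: $\frac{22971159491}{3235041540} \approx 7.1007$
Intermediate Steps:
$O{\left(d \right)} = \frac{142 + d}{146 + d}$
$k = - \frac{1136}{20151}$ ($k = - \frac{\left(-6816\right) \frac{1}{-40302}}{3} = - \frac{\left(-6816\right) \left(- \frac{1}{40302}\right)}{3} = \left(- \frac{1}{3}\right) \frac{1136}{6717} = - \frac{1136}{20151} \approx -0.056374$)
$f = \frac{1130901}{160540}$ ($f = \frac{20056 - 13519}{\frac{142 + \left(5 \cdot 5 + 2\right)}{146 + \left(5 \cdot 5 + 2\right)} + 927} = \frac{6537}{\frac{142 + \left(25 + 2\right)}{146 + \left(25 + 2\right)} + 927} = \frac{6537}{\frac{142 + 27}{146 + 27} + 927} = \frac{6537}{\frac{1}{173} \cdot 169 + 927} = \frac{6537}{\frac{169}{173} + 927} = \frac{6537}{\frac{160540}{173}} = 6537 \cdot \frac{173}{160540} = \frac{1130901}{160540} \approx 7.0444$)
$f - k = \frac{1130901}{160540} - - \frac{1136}{20151} = \frac{1130901}{160540} + \frac{1136}{20151} = \frac{22971159491}{3235041540}$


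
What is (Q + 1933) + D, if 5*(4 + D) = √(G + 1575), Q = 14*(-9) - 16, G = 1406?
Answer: 1787 + √2981/5 ≈ 1797.9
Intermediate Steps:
Q = -142 (Q = -126 - 16 = -142)
D = -4 + √2981/5 (D = -4 + √(1406 + 1575)/5 = -4 + √2981/5 ≈ 6.9197)
(Q + 1933) + D = (-142 + 1933) + (-4 + √2981/5) = 1791 + (-4 + √2981/5) = 1787 + √2981/5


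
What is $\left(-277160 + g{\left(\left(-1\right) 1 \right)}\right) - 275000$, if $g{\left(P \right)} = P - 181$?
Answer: $-552342$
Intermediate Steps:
$g{\left(P \right)} = -181 + P$ ($g{\left(P \right)} = P - 181 = -181 + P$)
$\left(-277160 + g{\left(\left(-1\right) 1 \right)}\right) - 275000 = \left(-277160 - 182\right) - 275000 = -277342 - 275000 = -552342$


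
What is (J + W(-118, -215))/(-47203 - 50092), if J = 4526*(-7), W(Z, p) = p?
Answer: 31897/97295 ≈ 0.32784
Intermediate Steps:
J = -31682
(J + W(-118, -215))/(-47203 - 50092) = (-31682 - 215)/(-47203 - 50092) = -31897/(-97295) = -31897*(-1/97295) = 31897/97295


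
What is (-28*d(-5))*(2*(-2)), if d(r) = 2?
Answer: 224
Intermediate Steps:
(-28*d(-5))*(2*(-2)) = (-28*2)*(2*(-2)) = -56*(-4) = 224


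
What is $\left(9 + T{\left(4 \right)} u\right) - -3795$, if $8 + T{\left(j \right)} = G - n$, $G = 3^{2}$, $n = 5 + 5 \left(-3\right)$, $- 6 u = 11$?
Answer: $\frac{22703}{6} \approx 3783.8$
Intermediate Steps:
$u = - \frac{11}{6}$ ($u = \left(- \frac{1}{6}\right) 11 = - \frac{11}{6} \approx -1.8333$)
$n = -10$ ($n = 5 - 15 = -10$)
$G = 9$
$T{\left(j \right)} = 11$ ($T{\left(j \right)} = -8 + \left(9 - -10\right) = -8 + \left(9 + 10\right) = -8 + 19 = 11$)
$\left(9 + T{\left(4 \right)} u\right) - -3795 = \left(9 + 11 \left(- \frac{11}{6}\right)\right) - -3795 = \left(9 - \frac{121}{6}\right) + 3795 = - \frac{67}{6} + 3795 = \frac{22703}{6}$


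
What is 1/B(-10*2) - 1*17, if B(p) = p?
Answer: -341/20 ≈ -17.050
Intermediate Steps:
1/B(-10*2) - 1*17 = 1/(-10*2) - 1*17 = 1/(-20) - 17 = -1/20 - 17 = -341/20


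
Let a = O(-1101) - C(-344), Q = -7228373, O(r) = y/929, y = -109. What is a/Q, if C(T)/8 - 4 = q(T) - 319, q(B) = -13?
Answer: -2437587/6715158517 ≈ -0.00036300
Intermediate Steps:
O(r) = -109/929
C(T) = -2624 (C(T) = 32 + 8*(-13 - 319) = 32 + 8*(-332) = 32 - 2656 = -2624)
a = 2437587/929 (a = -109/929 - 1*(-2624) = -109/929 + 2624 = 2437587/929 ≈ 2623.9)
a/Q = (2437587/929)/(-7228373) = (2437587/929)*(-1/7228373) = -2437587/6715158517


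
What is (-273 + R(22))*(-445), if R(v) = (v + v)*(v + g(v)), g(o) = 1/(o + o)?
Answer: -309720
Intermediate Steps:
g(o) = 1/(2*o)
R(v) = 2*v*(v + 1/(2*v)) (R(v) = (v + v)*(v + 1/(2*v)) = (2*v)*(v + 1/(2*v)) = 2*v*(v + 1/(2*v)))
(-273 + R(22))*(-445) = (-273 + (1 + 2*22²))*(-445) = (-273 + (1 + 2*484))*(-445) = (-273 + (1 + 968))*(-445) = (-273 + 969)*(-445) = 696*(-445) = -309720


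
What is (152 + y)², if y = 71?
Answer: 49729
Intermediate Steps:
(152 + y)² = (152 + 71)² = 223² = 49729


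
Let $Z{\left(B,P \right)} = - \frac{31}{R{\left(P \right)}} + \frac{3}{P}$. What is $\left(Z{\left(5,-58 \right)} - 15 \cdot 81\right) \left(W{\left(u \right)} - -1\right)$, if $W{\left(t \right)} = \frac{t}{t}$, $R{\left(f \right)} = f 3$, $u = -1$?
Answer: $- \frac{211388}{87} \approx -2429.7$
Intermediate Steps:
$R{\left(f \right)} = 3 f$
$W{\left(t \right)} = 1$
$Z{\left(B,P \right)} = - \frac{22}{3 P}$ ($Z{\left(B,P \right)} = - \frac{31}{3 P} + \frac{3}{P} = - \frac{22}{3 P}$)
$\left(Z{\left(5,-58 \right)} - 15 \cdot 81\right) \left(W{\left(u \right)} - -1\right) = \left(- \frac{22}{3 \left(-58\right)} - 15 \cdot 81\right) \left(1 - -1\right) = \left(\left(- \frac{22}{3}\right) \left(- \frac{1}{58}\right) - 1215\right) \left(1 + 1\right) = \left(\frac{11}{87} - 1215\right) 2 = \left(- \frac{105694}{87}\right) 2 = - \frac{211388}{87}$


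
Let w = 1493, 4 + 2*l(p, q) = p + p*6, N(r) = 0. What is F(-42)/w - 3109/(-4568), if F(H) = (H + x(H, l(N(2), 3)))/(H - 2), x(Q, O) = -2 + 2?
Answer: 51107071/75020264 ≈ 0.68124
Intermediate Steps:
l(p, q) = -2 + 7*p/2 (l(p, q) = -2 + (p + p*6)/2 = -2 + (p + 6*p)/2 = -2 + (7*p)/2 = -2 + 7*p/2)
x(Q, O) = 0
F(H) = H/(-2 + H) (F(H) = (H + 0)/(H - 2) = H/(-2 + H))
F(-42)/w - 3109/(-4568) = -42/(-2 - 42)/1493 - 3109/(-4568) = -42/(-44)*(1/1493) - 3109*(-1/4568) = -42*(-1/44)*(1/1493) + 3109/4568 = (21/22)*(1/1493) + 3109/4568 = 21/32846 + 3109/4568 = 51107071/75020264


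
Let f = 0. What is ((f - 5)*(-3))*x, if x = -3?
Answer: -45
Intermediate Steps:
((f - 5)*(-3))*x = ((0 - 5)*(-3))*(-3) = -5*(-3)*(-3) = 15*(-3) = -45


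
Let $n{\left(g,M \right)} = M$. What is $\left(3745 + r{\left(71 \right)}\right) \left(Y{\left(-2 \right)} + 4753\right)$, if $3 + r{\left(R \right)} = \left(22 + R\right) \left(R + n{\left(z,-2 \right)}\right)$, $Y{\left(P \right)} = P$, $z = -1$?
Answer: $48265409$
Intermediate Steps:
$r{\left(R \right)} = -3 + \left(-2 + R\right) \left(22 + R\right)$ ($r{\left(R \right)} = -3 + \left(22 + R\right) \left(R - 2\right) = -3 + \left(22 + R\right) \left(-2 + R\right) = -3 + \left(-2 + R\right) \left(22 + R\right)$)
$\left(3745 + r{\left(71 \right)}\right) \left(Y{\left(-2 \right)} + 4753\right) = \left(3745 + \left(-47 + 71^{2} + 20 \cdot 71\right)\right) \left(-2 + 4753\right) = \left(3745 + \left(-47 + 5041 + 1420\right)\right) 4751 = \left(3745 + 6414\right) 4751 = 10159 \cdot 4751 = 48265409$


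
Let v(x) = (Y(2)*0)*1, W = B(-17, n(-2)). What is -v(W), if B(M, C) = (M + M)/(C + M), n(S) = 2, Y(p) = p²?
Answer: 0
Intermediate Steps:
B(M, C) = 2*M/(C + M) (B(M, C) = (2*M)/(C + M) = 2*M/(C + M))
W = 34/15 (W = 2*(-17)/(2 - 17) = 2*(-17)/(-15) = 2*(-17)*(-1/15) = 34/15 ≈ 2.2667)
v(x) = 0 (v(x) = (2²*0)*1 = (4*0)*1 = 0*1 = 0)
-v(W) = -1*0 = 0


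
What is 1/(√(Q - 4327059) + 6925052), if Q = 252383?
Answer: 1731263/11989087319345 - I*√1018669/23978174638690 ≈ 1.444e-7 - 4.2092e-11*I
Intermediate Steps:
1/(√(Q - 4327059) + 6925052) = 1/(√(252383 - 4327059) + 6925052) = 1/(√(-4074676) + 6925052) = 1/(2*I*√1018669 + 6925052) = 1/(6925052 + 2*I*√1018669)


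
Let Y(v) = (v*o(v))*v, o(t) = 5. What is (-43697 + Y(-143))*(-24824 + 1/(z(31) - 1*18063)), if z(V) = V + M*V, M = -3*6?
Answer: -13509311685114/9295 ≈ -1.4534e+9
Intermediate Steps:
M = -18
z(V) = -17*V (z(V) = V - 18*V = -17*V)
Y(v) = 5*v² (Y(v) = (v*5)*v = (5*v)*v = 5*v²)
(-43697 + Y(-143))*(-24824 + 1/(z(31) - 1*18063)) = (-43697 + 5*(-143)²)*(-24824 + 1/(-17*31 - 1*18063)) = (-43697 + 5*20449)*(-24824 + 1/(-527 - 18063)) = (-43697 + 102245)*(-24824 + 1/(-18590)) = 58548*(-24824 - 1/18590) = 58548*(-461478161/18590) = -13509311685114/9295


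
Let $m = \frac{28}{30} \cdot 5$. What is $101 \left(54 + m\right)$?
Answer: $\frac{17776}{3} \approx 5925.3$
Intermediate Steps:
$m = \frac{14}{3}$ ($m = 28 \cdot \frac{1}{30} \cdot 5 = \frac{14}{15} \cdot 5 = \frac{14}{3} \approx 4.6667$)
$101 \left(54 + m\right) = 101 \left(54 + \frac{14}{3}\right) = 101 \cdot \frac{176}{3} = \frac{17776}{3}$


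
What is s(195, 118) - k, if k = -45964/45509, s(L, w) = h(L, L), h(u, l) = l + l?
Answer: 17794474/45509 ≈ 391.01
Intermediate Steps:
h(u, l) = 2*l
s(L, w) = 2*L
k = -45964/45509 (k = -45964*1/45509 = -45964/45509 ≈ -1.0100)
s(195, 118) - k = 2*195 - 1*(-45964/45509) = 390 + 45964/45509 = 17794474/45509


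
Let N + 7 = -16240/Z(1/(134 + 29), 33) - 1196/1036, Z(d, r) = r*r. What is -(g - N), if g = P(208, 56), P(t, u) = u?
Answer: -22300984/282051 ≈ -79.067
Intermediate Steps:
g = 56
Z(d, r) = r**2
N = -6506128/282051 (N = -7 + (-16240/(33**2) - 1196/1036) = -7 + (-16240/1089 - 1196*1/1036) = -7 + (-16240*1/1089 - 299/259) = -7 + (-16240/1089 - 299/259) = -7 - 4531771/282051 = -6506128/282051 ≈ -23.067)
-(g - N) = -(56 - 1*(-6506128/282051)) = -(56 + 6506128/282051) = -1*22300984/282051 = -22300984/282051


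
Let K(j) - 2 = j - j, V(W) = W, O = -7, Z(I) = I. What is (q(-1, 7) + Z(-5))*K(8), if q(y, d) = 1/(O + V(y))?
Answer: -41/4 ≈ -10.250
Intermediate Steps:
q(y, d) = 1/(-7 + y)
K(j) = 2 (K(j) = 2 + (j - j) = 2 + 0 = 2)
(q(-1, 7) + Z(-5))*K(8) = (1/(-7 - 1) - 5)*2 = (1/(-8) - 5)*2 = (-⅛ - 5)*2 = -41/8*2 = -41/4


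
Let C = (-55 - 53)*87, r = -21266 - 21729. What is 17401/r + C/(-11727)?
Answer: 22213277/56022485 ≈ 0.39651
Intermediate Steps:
r = -42995
C = -9396 (C = -108*87 = -9396)
17401/r + C/(-11727) = 17401/(-42995) - 9396/(-11727) = 17401*(-1/42995) - 9396*(-1/11727) = -17401/42995 + 1044/1303 = 22213277/56022485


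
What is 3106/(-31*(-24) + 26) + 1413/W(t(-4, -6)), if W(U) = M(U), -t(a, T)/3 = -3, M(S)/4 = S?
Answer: 66657/1540 ≈ 43.284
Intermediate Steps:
M(S) = 4*S
t(a, T) = 9 (t(a, T) = -3*(-3) = 9)
W(U) = 4*U
3106/(-31*(-24) + 26) + 1413/W(t(-4, -6)) = 3106/(-31*(-24) + 26) + 1413/((4*9)) = 3106/(744 + 26) + 1413/36 = 3106/770 + 1413*(1/36) = 3106*(1/770) + 157/4 = 1553/385 + 157/4 = 66657/1540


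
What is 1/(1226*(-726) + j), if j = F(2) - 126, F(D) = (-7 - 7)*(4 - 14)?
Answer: -1/890062 ≈ -1.1235e-6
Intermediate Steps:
F(D) = 140 (F(D) = -14*(-10) = 140)
j = 14 (j = 140 - 126 = 14)
1/(1226*(-726) + j) = 1/(1226*(-726) + 14) = 1/(-890076 + 14) = 1/(-890062) = -1/890062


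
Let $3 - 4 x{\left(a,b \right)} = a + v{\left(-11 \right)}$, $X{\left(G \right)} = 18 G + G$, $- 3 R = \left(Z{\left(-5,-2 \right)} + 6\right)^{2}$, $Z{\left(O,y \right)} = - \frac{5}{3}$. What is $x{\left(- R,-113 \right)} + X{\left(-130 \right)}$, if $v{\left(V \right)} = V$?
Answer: $- \frac{266551}{108} \approx -2468.1$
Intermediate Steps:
$Z{\left(O,y \right)} = - \frac{5}{3}$ ($Z{\left(O,y \right)} = \left(-5\right) \frac{1}{3} = - \frac{5}{3}$)
$R = - \frac{169}{27}$ ($R = - \frac{\left(- \frac{5}{3} + 6\right)^{2}}{3} = - \frac{\left(\frac{13}{3}\right)^{2}}{3} = \left(- \frac{1}{3}\right) \frac{169}{9} = - \frac{169}{27} \approx -6.2593$)
$X{\left(G \right)} = 19 G$
$x{\left(a,b \right)} = \frac{7}{2} - \frac{a}{4}$ ($x{\left(a,b \right)} = \frac{3}{4} - \frac{a - 11}{4} = \frac{3}{4} - \frac{-11 + a}{4} = \frac{3}{4} - \left(- \frac{11}{4} + \frac{a}{4}\right) = \frac{7}{2} - \frac{a}{4}$)
$x{\left(- R,-113 \right)} + X{\left(-130 \right)} = \left(\frac{7}{2} - \frac{\left(-1\right) \left(- \frac{169}{27}\right)}{4}\right) + 19 \left(-130\right) = \left(\frac{7}{2} - \frac{169}{108}\right) - 2470 = \frac{209}{108} - 2470 = - \frac{266551}{108}$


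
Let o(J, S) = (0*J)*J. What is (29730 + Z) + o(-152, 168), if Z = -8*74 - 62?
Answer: 29076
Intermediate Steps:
o(J, S) = 0 (o(J, S) = 0*J = 0)
Z = -654 (Z = -592 - 62 = -654)
(29730 + Z) + o(-152, 168) = (29730 - 654) + 0 = 29076 + 0 = 29076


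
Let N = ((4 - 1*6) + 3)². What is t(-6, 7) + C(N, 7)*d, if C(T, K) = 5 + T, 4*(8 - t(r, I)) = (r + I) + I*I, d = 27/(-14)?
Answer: -225/14 ≈ -16.071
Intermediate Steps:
d = -27/14 (d = 27*(-1/14) = -27/14 ≈ -1.9286)
t(r, I) = 8 - I/4 - r/4 - I²/4 (t(r, I) = 8 - ((r + I) + I*I)/4 = 8 - ((I + r) + I²)/4 = 8 - (I + r + I²)/4 = 8 + (-I/4 - r/4 - I²/4) = 8 - I/4 - r/4 - I²/4)
N = 1 (N = ((4 - 6) + 3)² = (-2 + 3)² = 1² = 1)
t(-6, 7) + C(N, 7)*d = (8 - ¼*7 - ¼*(-6) - ¼*7²) + (5 + 1)*(-27/14) = (8 - 7/4 + 3/2 - ¼*49) + 6*(-27/14) = (8 - 7/4 + 3/2 - 49/4) - 81/7 = -9/2 - 81/7 = -225/14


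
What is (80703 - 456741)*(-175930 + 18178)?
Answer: 59320746576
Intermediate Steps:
(80703 - 456741)*(-175930 + 18178) = -376038*(-157752) = 59320746576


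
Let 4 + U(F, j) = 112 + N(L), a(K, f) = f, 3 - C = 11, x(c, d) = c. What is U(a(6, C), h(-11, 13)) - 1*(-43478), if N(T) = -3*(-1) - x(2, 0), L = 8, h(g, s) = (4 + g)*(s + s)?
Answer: 43587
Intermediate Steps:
h(g, s) = 2*s*(4 + g) (h(g, s) = (4 + g)*(2*s) = 2*s*(4 + g))
N(T) = 1 (N(T) = -3*(-1) - 1*2 = 3 - 2 = 1)
C = -8 (C = 3 - 1*11 = 3 - 11 = -8)
U(F, j) = 109 (U(F, j) = -4 + (112 + 1) = -4 + 113 = 109)
U(a(6, C), h(-11, 13)) - 1*(-43478) = 109 - 1*(-43478) = 109 + 43478 = 43587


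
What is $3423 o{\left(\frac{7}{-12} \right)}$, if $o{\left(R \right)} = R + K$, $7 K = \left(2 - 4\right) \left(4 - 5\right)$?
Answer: $- \frac{4075}{4} \approx -1018.8$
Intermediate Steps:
$K = \frac{2}{7}$ ($K = \frac{\left(2 - 4\right) \left(4 - 5\right)}{7} = \frac{\left(-2\right) \left(-1\right)}{7} = \frac{1}{7} \cdot 2 = \frac{2}{7} \approx 0.28571$)
$o{\left(R \right)} = \frac{2}{7} + R$ ($o{\left(R \right)} = R + \frac{2}{7} = \frac{2}{7} + R$)
$3423 o{\left(\frac{7}{-12} \right)} = 3423 \left(\frac{2}{7} + \frac{7}{-12}\right) = 3423 \left(\frac{2}{7} + 7 \left(- \frac{1}{12}\right)\right) = 3423 \left(\frac{2}{7} - \frac{7}{12}\right) = 3423 \left(- \frac{25}{84}\right) = - \frac{4075}{4}$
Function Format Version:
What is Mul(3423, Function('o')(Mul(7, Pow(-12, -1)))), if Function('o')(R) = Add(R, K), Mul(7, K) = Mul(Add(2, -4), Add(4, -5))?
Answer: Rational(-4075, 4) ≈ -1018.8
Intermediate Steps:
K = Rational(2, 7) (K = Mul(Rational(1, 7), Mul(Add(2, -4), Add(4, -5))) = Mul(Rational(1, 7), Mul(-2, -1)) = Mul(Rational(1, 7), 2) = Rational(2, 7) ≈ 0.28571)
Function('o')(R) = Add(Rational(2, 7), R) (Function('o')(R) = Add(R, Rational(2, 7)) = Add(Rational(2, 7), R))
Mul(3423, Function('o')(Mul(7, Pow(-12, -1)))) = Mul(3423, Add(Rational(2, 7), Mul(7, Pow(-12, -1)))) = Mul(3423, Add(Rational(2, 7), Mul(7, Rational(-1, 12)))) = Mul(3423, Add(Rational(2, 7), Rational(-7, 12))) = Mul(3423, Rational(-25, 84)) = Rational(-4075, 4)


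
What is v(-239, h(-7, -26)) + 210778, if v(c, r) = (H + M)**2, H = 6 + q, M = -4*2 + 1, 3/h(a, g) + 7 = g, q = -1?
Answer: 210782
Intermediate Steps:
h(a, g) = 3/(-7 + g)
M = -7 (M = -8 + 1 = -7)
H = 5 (H = 6 - 1 = 5)
v(c, r) = 4 (v(c, r) = (5 - 7)**2 = (-2)**2 = 4)
v(-239, h(-7, -26)) + 210778 = 4 + 210778 = 210782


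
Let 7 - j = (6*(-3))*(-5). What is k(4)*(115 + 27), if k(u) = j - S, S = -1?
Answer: -11644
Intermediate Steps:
j = -83 (j = 7 - 6*(-3)*(-5) = 7 - (-18)*(-5) = 7 - 1*90 = 7 - 90 = -83)
k(u) = -82 (k(u) = -83 - 1*(-1) = -83 + 1 = -82)
k(4)*(115 + 27) = -82*(115 + 27) = -82*142 = -11644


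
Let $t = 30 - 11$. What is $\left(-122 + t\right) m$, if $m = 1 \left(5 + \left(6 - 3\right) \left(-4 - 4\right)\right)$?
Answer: $1957$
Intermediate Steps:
$m = -19$ ($m = 1 \left(5 + 3 \left(-8\right)\right) = 1 \left(5 - 24\right) = 1 \left(-19\right) = -19$)
$t = 19$ ($t = 30 - 11 = 19$)
$\left(-122 + t\right) m = \left(-122 + 19\right) \left(-19\right) = \left(-103\right) \left(-19\right) = 1957$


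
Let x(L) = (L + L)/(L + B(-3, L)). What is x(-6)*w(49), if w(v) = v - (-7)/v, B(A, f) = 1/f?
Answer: 24768/259 ≈ 95.629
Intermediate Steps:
x(L) = 2*L/(L + 1/L) (x(L) = (L + L)/(L + 1/L) = (2*L)/(L + 1/L) = 2*L/(L + 1/L))
w(v) = v + 7/v
x(-6)*w(49) = (2*(-6)**2/(1 + (-6)**2))*(49 + 7/49) = (2*36/(1 + 36))*(49 + 7*(1/49)) = (2*36/37)*(49 + 1/7) = (2*36*(1/37))*(344/7) = (72/37)*(344/7) = 24768/259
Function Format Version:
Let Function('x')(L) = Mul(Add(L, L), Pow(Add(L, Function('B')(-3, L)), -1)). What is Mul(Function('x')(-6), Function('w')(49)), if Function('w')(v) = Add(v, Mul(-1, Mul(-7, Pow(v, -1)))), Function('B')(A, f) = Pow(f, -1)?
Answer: Rational(24768, 259) ≈ 95.629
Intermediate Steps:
Function('x')(L) = Mul(2, L, Pow(Add(L, Pow(L, -1)), -1)) (Function('x')(L) = Mul(Add(L, L), Pow(Add(L, Pow(L, -1)), -1)) = Mul(Mul(2, L), Pow(Add(L, Pow(L, -1)), -1)) = Mul(2, L, Pow(Add(L, Pow(L, -1)), -1)))
Function('w')(v) = Add(v, Mul(7, Pow(v, -1)))
Mul(Function('x')(-6), Function('w')(49)) = Mul(Mul(2, Pow(-6, 2), Pow(Add(1, Pow(-6, 2)), -1)), Add(49, Mul(7, Pow(49, -1)))) = Mul(Mul(2, 36, Pow(Add(1, 36), -1)), Add(49, Mul(7, Rational(1, 49)))) = Mul(Mul(2, 36, Pow(37, -1)), Add(49, Rational(1, 7))) = Mul(Mul(2, 36, Rational(1, 37)), Rational(344, 7)) = Mul(Rational(72, 37), Rational(344, 7)) = Rational(24768, 259)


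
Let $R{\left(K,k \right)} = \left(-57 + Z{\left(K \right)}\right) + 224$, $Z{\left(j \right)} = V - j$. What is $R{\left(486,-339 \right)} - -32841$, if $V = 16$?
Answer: $32538$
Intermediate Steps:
$Z{\left(j \right)} = 16 - j$
$R{\left(K,k \right)} = 183 - K$ ($R{\left(K,k \right)} = \left(-57 - \left(-16 + K\right)\right) + 224 = \left(-41 - K\right) + 224 = 183 - K$)
$R{\left(486,-339 \right)} - -32841 = \left(183 - 486\right) - -32841 = \left(183 - 486\right) + 32841 = -303 + 32841 = 32538$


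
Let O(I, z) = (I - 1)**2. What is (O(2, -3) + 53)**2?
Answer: 2916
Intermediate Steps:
O(I, z) = (-1 + I)**2
(O(2, -3) + 53)**2 = ((-1 + 2)**2 + 53)**2 = (1**2 + 53)**2 = (1 + 53)**2 = 54**2 = 2916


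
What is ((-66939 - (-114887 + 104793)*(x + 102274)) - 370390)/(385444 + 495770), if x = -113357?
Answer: -37436377/293738 ≈ -127.45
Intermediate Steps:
((-66939 - (-114887 + 104793)*(x + 102274)) - 370390)/(385444 + 495770) = ((-66939 - (-114887 + 104793)*(-113357 + 102274)) - 370390)/(385444 + 495770) = ((-66939 - (-10094)*(-11083)) - 370390)/881214 = ((-66939 - 1*111871802) - 370390)*(1/881214) = ((-66939 - 111871802) - 370390)*(1/881214) = (-111938741 - 370390)*(1/881214) = -112309131*1/881214 = -37436377/293738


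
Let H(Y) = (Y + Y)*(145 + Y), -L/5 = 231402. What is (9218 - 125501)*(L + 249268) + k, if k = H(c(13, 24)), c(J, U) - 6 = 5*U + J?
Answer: 105555041938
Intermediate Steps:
c(J, U) = 6 + J + 5*U (c(J, U) = 6 + (5*U + J) = 6 + (J + 5*U) = 6 + J + 5*U)
L = -1157010 (L = -5*231402 = -1157010)
H(Y) = 2*Y*(145 + Y) (H(Y) = (2*Y)*(145 + Y) = 2*Y*(145 + Y))
k = 78952 (k = 2*(6 + 13 + 5*24)*(145 + (6 + 13 + 5*24)) = 2*(6 + 13 + 120)*(145 + (6 + 13 + 120)) = 2*139*(145 + 139) = 2*139*284 = 78952)
(9218 - 125501)*(L + 249268) + k = (9218 - 125501)*(-1157010 + 249268) + 78952 = -116283*(-907742) + 78952 = 105554962986 + 78952 = 105555041938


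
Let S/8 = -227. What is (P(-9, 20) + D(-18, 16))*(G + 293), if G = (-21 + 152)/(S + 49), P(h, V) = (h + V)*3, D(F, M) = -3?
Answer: 5176000/589 ≈ 8787.8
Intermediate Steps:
S = -1816 (S = 8*(-227) = -1816)
P(h, V) = 3*V + 3*h (P(h, V) = (V + h)*3 = 3*V + 3*h)
G = -131/1767 (G = (-21 + 152)/(-1816 + 49) = 131/(-1767) = 131*(-1/1767) = -131/1767 ≈ -0.074137)
(P(-9, 20) + D(-18, 16))*(G + 293) = ((3*20 + 3*(-9)) - 3)*(-131/1767 + 293) = ((60 - 27) - 3)*(517600/1767) = (33 - 3)*(517600/1767) = 30*(517600/1767) = 5176000/589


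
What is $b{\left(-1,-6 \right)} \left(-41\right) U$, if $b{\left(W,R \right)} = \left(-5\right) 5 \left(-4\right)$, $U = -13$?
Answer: $53300$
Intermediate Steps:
$b{\left(W,R \right)} = 100$ ($b{\left(W,R \right)} = \left(-25\right) \left(-4\right) = 100$)
$b{\left(-1,-6 \right)} \left(-41\right) U = 100 \left(-41\right) \left(-13\right) = \left(-4100\right) \left(-13\right) = 53300$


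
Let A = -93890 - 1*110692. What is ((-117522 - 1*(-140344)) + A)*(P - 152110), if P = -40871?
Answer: 35076226560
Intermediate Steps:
A = -204582 (A = -93890 - 110692 = -204582)
((-117522 - 1*(-140344)) + A)*(P - 152110) = ((-117522 - 1*(-140344)) - 204582)*(-40871 - 152110) = ((-117522 + 140344) - 204582)*(-192981) = (22822 - 204582)*(-192981) = -181760*(-192981) = 35076226560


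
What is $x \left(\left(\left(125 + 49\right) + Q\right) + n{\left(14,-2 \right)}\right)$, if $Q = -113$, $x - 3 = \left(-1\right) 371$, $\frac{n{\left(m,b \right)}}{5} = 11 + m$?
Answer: $-68448$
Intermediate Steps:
$n{\left(m,b \right)} = 55 + 5 m$ ($n{\left(m,b \right)} = 5 \left(11 + m\right) = 55 + 5 m$)
$x = -368$ ($x = 3 - 371 = -368$)
$x \left(\left(\left(125 + 49\right) + Q\right) + n{\left(14,-2 \right)}\right) = - 368 \left(\left(\left(125 + 49\right) - 113\right) + \left(55 + 5 \cdot 14\right)\right) = - 368 \left(\left(174 - 113\right) + \left(55 + 70\right)\right) = - 368 \left(61 + 125\right) = \left(-368\right) 186 = -68448$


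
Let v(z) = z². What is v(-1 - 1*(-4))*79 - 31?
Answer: 680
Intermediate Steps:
v(-1 - 1*(-4))*79 - 31 = (-1 - 1*(-4))²*79 - 31 = (-1 + 4)²*79 - 31 = 3²*79 - 31 = 9*79 - 31 = 711 - 31 = 680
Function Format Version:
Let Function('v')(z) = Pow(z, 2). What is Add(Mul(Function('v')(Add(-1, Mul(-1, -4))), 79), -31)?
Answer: 680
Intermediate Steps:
Add(Mul(Function('v')(Add(-1, Mul(-1, -4))), 79), -31) = Add(Mul(Pow(Add(-1, Mul(-1, -4)), 2), 79), -31) = Add(Mul(Pow(Add(-1, 4), 2), 79), -31) = Add(Mul(Pow(3, 2), 79), -31) = Add(Mul(9, 79), -31) = Add(711, -31) = 680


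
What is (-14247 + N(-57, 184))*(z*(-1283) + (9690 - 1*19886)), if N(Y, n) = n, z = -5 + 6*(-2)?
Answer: -163341745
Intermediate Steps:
z = -17 (z = -5 - 12 = -17)
(-14247 + N(-57, 184))*(z*(-1283) + (9690 - 1*19886)) = (-14247 + 184)*(-17*(-1283) + (9690 - 1*19886)) = -14063*(21811 + (9690 - 19886)) = -14063*(21811 - 10196) = -14063*11615 = -163341745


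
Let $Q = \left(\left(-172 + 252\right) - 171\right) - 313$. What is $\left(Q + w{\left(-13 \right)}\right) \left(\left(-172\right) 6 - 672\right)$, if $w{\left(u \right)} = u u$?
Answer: $400440$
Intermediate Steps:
$w{\left(u \right)} = u^{2}$
$Q = -404$ ($Q = \left(80 - 171\right) - 313 = -91 - 313 = -404$)
$\left(Q + w{\left(-13 \right)}\right) \left(\left(-172\right) 6 - 672\right) = \left(-404 + \left(-13\right)^{2}\right) \left(\left(-172\right) 6 - 672\right) = \left(-404 + 169\right) \left(-1032 - 672\right) = \left(-235\right) \left(-1704\right) = 400440$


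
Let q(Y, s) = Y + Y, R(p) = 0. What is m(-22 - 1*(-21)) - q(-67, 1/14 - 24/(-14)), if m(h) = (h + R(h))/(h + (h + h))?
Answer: 403/3 ≈ 134.33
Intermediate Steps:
q(Y, s) = 2*Y
m(h) = 1/3 (m(h) = (h + 0)/(h + (h + h)) = h/(h + 2*h) = h/((3*h)) = h*(1/(3*h)) = 1/3)
m(-22 - 1*(-21)) - q(-67, 1/14 - 24/(-14)) = 1/3 - 2*(-67) = 1/3 - 1*(-134) = 1/3 + 134 = 403/3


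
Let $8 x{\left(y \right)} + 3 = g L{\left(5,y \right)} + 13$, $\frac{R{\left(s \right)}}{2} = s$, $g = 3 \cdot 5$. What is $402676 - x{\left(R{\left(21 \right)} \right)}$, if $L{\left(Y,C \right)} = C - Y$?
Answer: $\frac{3220843}{8} \approx 4.0261 \cdot 10^{5}$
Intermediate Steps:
$g = 15$
$R{\left(s \right)} = 2 s$
$x{\left(y \right)} = - \frac{65}{8} + \frac{15 y}{8}$ ($x{\left(y \right)} = - \frac{3}{8} + \frac{15 \left(y - 5\right) + 13}{8} = - \frac{3}{8} + \frac{15 \left(-5 + y\right) + 13}{8} = - \frac{3}{8} + \frac{\left(-75 + 15 y\right) + 13}{8} = - \frac{3}{8} + \frac{-62 + 15 y}{8} = - \frac{3}{8} + \left(- \frac{31}{4} + \frac{15 y}{8}\right) = - \frac{65}{8} + \frac{15 y}{8}$)
$402676 - x{\left(R{\left(21 \right)} \right)} = 402676 - \left(- \frac{65}{8} + \frac{15 \cdot 2 \cdot 21}{8}\right) = 402676 - \left(- \frac{65}{8} + \frac{15}{8} \cdot 42\right) = 402676 - \left(- \frac{65}{8} + \frac{315}{4}\right) = 402676 - \frac{565}{8} = \frac{3220843}{8}$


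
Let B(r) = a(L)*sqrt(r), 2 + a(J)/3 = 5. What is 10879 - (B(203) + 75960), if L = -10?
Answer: -65081 - 9*sqrt(203) ≈ -65209.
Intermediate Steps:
a(J) = 9 (a(J) = -6 + 3*5 = -6 + 15 = 9)
B(r) = 9*sqrt(r)
10879 - (B(203) + 75960) = 10879 - (9*sqrt(203) + 75960) = 10879 - (75960 + 9*sqrt(203)) = 10879 + (-75960 - 9*sqrt(203)) = -65081 - 9*sqrt(203)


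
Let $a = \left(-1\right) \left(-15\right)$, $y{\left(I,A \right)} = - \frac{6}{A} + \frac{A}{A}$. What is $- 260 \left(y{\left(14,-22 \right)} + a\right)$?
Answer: $- \frac{46540}{11} \approx -4230.9$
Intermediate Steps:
$y{\left(I,A \right)} = 1 - \frac{6}{A}$ ($y{\left(I,A \right)} = - \frac{6}{A} + 1 = 1 - \frac{6}{A}$)
$a = 15$
$- 260 \left(y{\left(14,-22 \right)} + a\right) = - 260 \left(\frac{-6 - 22}{-22} + 15\right) = - 260 \left(\left(- \frac{1}{22}\right) \left(-28\right) + 15\right) = - 260 \left(\frac{14}{11} + 15\right) = \left(-260\right) \frac{179}{11} = - \frac{46540}{11}$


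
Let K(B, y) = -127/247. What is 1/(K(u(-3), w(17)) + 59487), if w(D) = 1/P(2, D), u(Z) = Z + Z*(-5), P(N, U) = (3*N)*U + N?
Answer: 247/14693162 ≈ 1.6811e-5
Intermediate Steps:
P(N, U) = N + 3*N*U (P(N, U) = 3*N*U + N = N + 3*N*U)
u(Z) = -4*Z (u(Z) = Z - 5*Z = -4*Z)
w(D) = 1/(2 + 6*D) (w(D) = 1/(2*(1 + 3*D)) = 1/(2 + 6*D))
K(B, y) = -127/247 (K(B, y) = -127*1/247 = -127/247)
1/(K(u(-3), w(17)) + 59487) = 1/(-127/247 + 59487) = 1/(14693162/247) = 247/14693162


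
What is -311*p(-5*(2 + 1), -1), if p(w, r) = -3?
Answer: 933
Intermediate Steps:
-311*p(-5*(2 + 1), -1) = -311*(-3) = 933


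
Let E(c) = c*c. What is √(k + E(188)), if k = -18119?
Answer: 5*√689 ≈ 131.24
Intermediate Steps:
E(c) = c²
√(k + E(188)) = √(-18119 + 188²) = √(-18119 + 35344) = √17225 = 5*√689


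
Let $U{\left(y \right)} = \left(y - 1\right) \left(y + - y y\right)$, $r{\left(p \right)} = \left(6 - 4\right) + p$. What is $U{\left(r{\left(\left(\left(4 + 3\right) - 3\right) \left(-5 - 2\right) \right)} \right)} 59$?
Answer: $1118286$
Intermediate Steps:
$r{\left(p \right)} = 2 + p$
$U{\left(y \right)} = \left(-1 + y\right) \left(y - y^{2}\right)$
$U{\left(r{\left(\left(\left(4 + 3\right) - 3\right) \left(-5 - 2\right) \right)} \right)} 59 = \left(2 + \left(\left(4 + 3\right) - 3\right) \left(-5 - 2\right)\right) \left(-1 - \left(2 + \left(\left(4 + 3\right) - 3\right) \left(-5 - 2\right)\right)^{2} + 2 \left(2 + \left(\left(4 + 3\right) - 3\right) \left(-5 - 2\right)\right)\right) 59 = \left(2 + \left(7 - 3\right) \left(-7\right)\right) \left(-1 - \left(2 + \left(7 - 3\right) \left(-7\right)\right)^{2} + 2 \left(2 + \left(7 - 3\right) \left(-7\right)\right)\right) 59 = \left(2 + 4 \left(-7\right)\right) \left(-1 - \left(2 + 4 \left(-7\right)\right)^{2} + 2 \left(2 + 4 \left(-7\right)\right)\right) 59 = \left(2 - 28\right) \left(-1 - \left(2 - 28\right)^{2} + 2 \left(2 - 28\right)\right) 59 = - 26 \left(-1 - \left(-26\right)^{2} + 2 \left(-26\right)\right) 59 = - 26 \left(-1 - 676 - 52\right) 59 = \left(-26\right) \left(-729\right) 59 = 18954 \cdot 59 = 1118286$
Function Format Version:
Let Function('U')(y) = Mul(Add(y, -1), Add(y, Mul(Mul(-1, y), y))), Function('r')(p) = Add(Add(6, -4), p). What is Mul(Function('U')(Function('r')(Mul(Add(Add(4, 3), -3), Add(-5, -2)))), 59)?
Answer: 1118286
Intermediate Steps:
Function('r')(p) = Add(2, p)
Function('U')(y) = Mul(Add(-1, y), Add(y, Mul(-1, Pow(y, 2))))
Mul(Function('U')(Function('r')(Mul(Add(Add(4, 3), -3), Add(-5, -2)))), 59) = Mul(Mul(Add(2, Mul(Add(Add(4, 3), -3), Add(-5, -2))), Add(-1, Mul(-1, Pow(Add(2, Mul(Add(Add(4, 3), -3), Add(-5, -2))), 2)), Mul(2, Add(2, Mul(Add(Add(4, 3), -3), Add(-5, -2)))))), 59) = Mul(Mul(Add(2, Mul(Add(7, -3), -7)), Add(-1, Mul(-1, Pow(Add(2, Mul(Add(7, -3), -7)), 2)), Mul(2, Add(2, Mul(Add(7, -3), -7))))), 59) = Mul(Mul(Add(2, Mul(4, -7)), Add(-1, Mul(-1, Pow(Add(2, Mul(4, -7)), 2)), Mul(2, Add(2, Mul(4, -7))))), 59) = Mul(Mul(Add(2, -28), Add(-1, Mul(-1, Pow(Add(2, -28), 2)), Mul(2, Add(2, -28)))), 59) = Mul(Mul(-26, Add(-1, Mul(-1, Pow(-26, 2)), Mul(2, -26))), 59) = Mul(Mul(-26, Add(-1, Mul(-1, 676), -52)), 59) = Mul(Mul(-26, Add(-1, -676, -52)), 59) = Mul(Mul(-26, -729), 59) = Mul(18954, 59) = 1118286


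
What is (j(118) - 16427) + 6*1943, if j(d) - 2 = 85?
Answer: -4682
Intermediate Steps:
j(d) = 87 (j(d) = 2 + 85 = 87)
(j(118) - 16427) + 6*1943 = (87 - 16427) + 6*1943 = -16340 + 11658 = -4682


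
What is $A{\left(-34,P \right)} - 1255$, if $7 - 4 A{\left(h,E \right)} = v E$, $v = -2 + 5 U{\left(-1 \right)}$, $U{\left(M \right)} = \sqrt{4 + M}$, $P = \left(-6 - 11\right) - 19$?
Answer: $- \frac{5085}{4} + 45 \sqrt{3} \approx -1193.3$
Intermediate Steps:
$P = -36$ ($P = -17 - 19 = -36$)
$v = -2 + 5 \sqrt{3}$ ($v = -2 + 5 \sqrt{4 - 1} = -2 + 5 \sqrt{3} \approx 6.6603$)
$A{\left(h,E \right)} = \frac{7}{4} - \frac{E \left(-2 + 5 \sqrt{3}\right)}{4}$ ($A{\left(h,E \right)} = \frac{7}{4} - \frac{\left(-2 + 5 \sqrt{3}\right) E}{4} = \frac{7}{4} - \frac{E \left(-2 + 5 \sqrt{3}\right)}{4}$)
$A{\left(-34,P \right)} - 1255 = \left(\frac{7}{4} + \frac{1}{4} \left(-36\right) \left(2 - 5 \sqrt{3}\right)\right) - 1255 = \left(\frac{7}{4} - \left(18 - 45 \sqrt{3}\right)\right) - 1255 = \left(- \frac{65}{4} + 45 \sqrt{3}\right) - 1255 = - \frac{5085}{4} + 45 \sqrt{3}$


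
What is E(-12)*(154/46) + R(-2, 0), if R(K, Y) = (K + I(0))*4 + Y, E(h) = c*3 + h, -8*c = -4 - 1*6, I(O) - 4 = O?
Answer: -1805/92 ≈ -19.620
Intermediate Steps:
I(O) = 4 + O
c = 5/4 (c = -(-4 - 1*6)/8 = -(-4 - 6)/8 = -⅛*(-10) = 5/4 ≈ 1.2500)
E(h) = 15/4 + h (E(h) = (5/4)*3 + h = 15/4 + h)
R(K, Y) = 16 + Y + 4*K (R(K, Y) = (K + (4 + 0))*4 + Y = (K + 4)*4 + Y = (4 + K)*4 + Y = (16 + 4*K) + Y = 16 + Y + 4*K)
E(-12)*(154/46) + R(-2, 0) = (15/4 - 12)*(154/46) + (16 + 0 + 4*(-2)) = -2541/(2*46) + (16 + 0 - 8) = -33/4*77/23 + 8 = -2541/92 + 8 = -1805/92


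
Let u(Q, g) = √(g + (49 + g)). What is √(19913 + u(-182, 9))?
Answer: √(19913 + √67) ≈ 141.14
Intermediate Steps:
u(Q, g) = √(49 + 2*g)
√(19913 + u(-182, 9)) = √(19913 + √(49 + 2*9)) = √(19913 + √(49 + 18)) = √(19913 + √67)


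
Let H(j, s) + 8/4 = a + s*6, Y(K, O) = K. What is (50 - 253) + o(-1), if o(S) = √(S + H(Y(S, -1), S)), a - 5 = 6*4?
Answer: -203 + 2*√5 ≈ -198.53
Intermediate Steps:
a = 29 (a = 5 + 6*4 = 5 + 24 = 29)
H(j, s) = 27 + 6*s (H(j, s) = -2 + (29 + s*6) = -2 + (29 + 6*s) = 27 + 6*s)
o(S) = √(27 + 7*S) (o(S) = √(S + (27 + 6*S)) = √(27 + 7*S))
(50 - 253) + o(-1) = (50 - 253) + √(27 + 7*(-1)) = -203 + √(27 - 7) = -203 + √20 = -203 + 2*√5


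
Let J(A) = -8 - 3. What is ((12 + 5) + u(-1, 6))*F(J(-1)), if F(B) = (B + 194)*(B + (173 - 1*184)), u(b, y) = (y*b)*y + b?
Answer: 80520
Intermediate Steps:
u(b, y) = b + b*y² (u(b, y) = (b*y)*y + b = b*y² + b = b + b*y²)
J(A) = -11
F(B) = (-11 + B)*(194 + B) (F(B) = (194 + B)*(B + (173 - 184)) = (194 + B)*(B - 11) = (194 + B)*(-11 + B) = (-11 + B)*(194 + B))
((12 + 5) + u(-1, 6))*F(J(-1)) = ((12 + 5) - (1 + 6²))*(-2134 + (-11)² + 183*(-11)) = (17 - (1 + 36))*(-2134 + 121 - 2013) = (17 - 1*37)*(-4026) = (17 - 37)*(-4026) = -20*(-4026) = 80520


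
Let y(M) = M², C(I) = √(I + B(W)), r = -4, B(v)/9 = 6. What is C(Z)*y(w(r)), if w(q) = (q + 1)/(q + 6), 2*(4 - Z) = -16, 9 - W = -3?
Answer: 9*√66/4 ≈ 18.279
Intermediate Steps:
W = 12 (W = 9 - 1*(-3) = 9 + 3 = 12)
B(v) = 54 (B(v) = 9*6 = 54)
Z = 12 (Z = 4 - ½*(-16) = 4 + 8 = 12)
w(q) = (1 + q)/(6 + q)
C(I) = √(54 + I) (C(I) = √(I + 54) = √(54 + I))
C(Z)*y(w(r)) = √(54 + 12)*((1 - 4)/(6 - 4))² = √66*(-3/2)² = √66*(9/4) = 9*√66/4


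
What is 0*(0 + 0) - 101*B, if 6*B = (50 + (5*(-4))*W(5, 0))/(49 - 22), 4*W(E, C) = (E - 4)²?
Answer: -505/18 ≈ -28.056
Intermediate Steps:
W(E, C) = (-4 + E)²/4 (W(E, C) = (E - 4)²/4 = (-4 + E)²/4)
B = 5/18 (B = ((50 + (5*(-4))*((-4 + 5)²/4))/(49 - 22))/6 = ((50 - 5*1²)/27)/6 = ((50 - 5)*(1/27))/6 = (45*(1/27))/6 = (⅙)*(5/3) = 5/18 ≈ 0.27778)
0*(0 + 0) - 101*B = 0*(0 + 0) - 101*5/18 = 0*0 - 505/18 = 0 - 505/18 = -505/18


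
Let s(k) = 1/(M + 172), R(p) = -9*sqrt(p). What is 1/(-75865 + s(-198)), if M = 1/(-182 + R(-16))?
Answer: -77247153707087/5860354866862989505 + 36*I/5860354866862989505 ≈ -1.3181e-5 + 6.143e-18*I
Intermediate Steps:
M = (-182 + 36*I)/34420 (M = 1/(-182 - 36*I) = (-182 + 36*I)/34420 ≈ -0.0052876 + 0.0010459*I)
s(k) = 34420*(2960029/17210 - 9*I/8605)/1018218673 (s(k) = 1/((-91/17210 + 9*I/8605) + 172) = 1/(2960029/17210 + 9*I/8605) = 34420*(2960029/17210 - 9*I/8605)/1018218673)
1/(-75865 + s(-198)) = 1/(-75865 + (5920058/1018218673 - 36*I/1018218673)) = 1/(-77247153707087/1018218673 - 36*I/1018218673) = 1018218673*(-77247153707087/1018218673 + 36*I/1018218673)/5860354866862989505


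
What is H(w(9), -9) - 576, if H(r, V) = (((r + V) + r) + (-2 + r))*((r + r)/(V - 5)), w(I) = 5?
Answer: -4052/7 ≈ -578.86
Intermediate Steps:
H(r, V) = 2*r*(-2 + V + 3*r)/(-5 + V) (H(r, V) = (((V + r) + r) + (-2 + r))*((2*r)/(-5 + V)) = ((V + 2*r) + (-2 + r))*(2*r/(-5 + V)) = (-2 + V + 3*r)*(2*r/(-5 + V)) = 2*r*(-2 + V + 3*r)/(-5 + V))
H(w(9), -9) - 576 = 2*5*(-2 - 9 + 3*5)/(-5 - 9) - 576 = 2*5*(-2 - 9 + 15)/(-14) - 576 = 2*5*(-1/14)*4 - 576 = -20/7 - 576 = -4052/7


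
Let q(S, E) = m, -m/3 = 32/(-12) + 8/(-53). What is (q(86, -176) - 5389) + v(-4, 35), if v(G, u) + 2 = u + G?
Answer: -283632/53 ≈ -5351.5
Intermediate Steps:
m = 448/53 (m = -3*(32/(-12) + 8/(-53)) = -3*(32*(-1/12) + 8*(-1/53)) = -3*(-8/3 - 8/53) = -3*(-448/159) = 448/53 ≈ 8.4528)
q(S, E) = 448/53
v(G, u) = -2 + G + u (v(G, u) = -2 + (u + G) = -2 + (G + u) = -2 + G + u)
(q(86, -176) - 5389) + v(-4, 35) = (448/53 - 5389) + (-2 - 4 + 35) = -285169/53 + 29 = -283632/53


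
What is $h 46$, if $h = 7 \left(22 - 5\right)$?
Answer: $5474$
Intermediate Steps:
$h = 119$ ($h = 7 \cdot 17 = 119$)
$h 46 = 119 \cdot 46 = 5474$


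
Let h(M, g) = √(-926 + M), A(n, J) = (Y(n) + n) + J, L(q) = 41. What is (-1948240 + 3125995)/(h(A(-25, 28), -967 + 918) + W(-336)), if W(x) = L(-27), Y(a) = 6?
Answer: 16095985/866 - 392585*I*√917/866 ≈ 18587.0 - 13728.0*I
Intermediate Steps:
W(x) = 41
A(n, J) = 6 + J + n (A(n, J) = (6 + n) + J = 6 + J + n)
(-1948240 + 3125995)/(h(A(-25, 28), -967 + 918) + W(-336)) = (-1948240 + 3125995)/(√(-926 + (6 + 28 - 25)) + 41) = 1177755/(√(-926 + 9) + 41) = 1177755/(√(-917) + 41) = 1177755/(I*√917 + 41) = 1177755/(41 + I*√917)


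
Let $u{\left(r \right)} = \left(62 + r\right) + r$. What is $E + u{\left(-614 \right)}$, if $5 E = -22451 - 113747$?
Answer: $- \frac{142028}{5} \approx -28406.0$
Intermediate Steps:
$u{\left(r \right)} = 62 + 2 r$
$E = - \frac{136198}{5}$ ($E = \frac{-22451 - 113747}{5} = \frac{1}{5} \left(-136198\right) = - \frac{136198}{5} \approx -27240.0$)
$E + u{\left(-614 \right)} = - \frac{136198}{5} + \left(62 + 2 \left(-614\right)\right) = - \frac{136198}{5} + \left(62 - 1228\right) = - \frac{136198}{5} - 1166 = - \frac{142028}{5}$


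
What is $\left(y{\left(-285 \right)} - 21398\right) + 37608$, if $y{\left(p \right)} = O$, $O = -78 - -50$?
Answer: $16182$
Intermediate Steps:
$O = -28$ ($O = -78 + 50 = -28$)
$y{\left(p \right)} = -28$
$\left(y{\left(-285 \right)} - 21398\right) + 37608 = \left(-28 - 21398\right) + 37608 = -21426 + 37608 = 16182$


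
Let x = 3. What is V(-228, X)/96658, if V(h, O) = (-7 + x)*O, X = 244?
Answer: -488/48329 ≈ -0.010097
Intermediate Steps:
V(h, O) = -4*O (V(h, O) = (-7 + 3)*O = -4*O)
V(-228, X)/96658 = -4*244/96658 = -976*1/96658 = -488/48329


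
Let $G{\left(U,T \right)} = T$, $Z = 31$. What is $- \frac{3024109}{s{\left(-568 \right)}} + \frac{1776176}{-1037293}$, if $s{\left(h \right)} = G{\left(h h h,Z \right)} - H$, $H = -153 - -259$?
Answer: $\frac{3136753883737}{77796975} \approx 40320.0$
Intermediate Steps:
$H = 106$ ($H = -153 + 259 = 106$)
$s{\left(h \right)} = -75$ ($s{\left(h \right)} = 31 - 106 = -75$)
$- \frac{3024109}{s{\left(-568 \right)}} + \frac{1776176}{-1037293} = - \frac{3024109}{-75} + \frac{1776176}{-1037293} = \left(-3024109\right) \left(- \frac{1}{75}\right) + 1776176 \left(- \frac{1}{1037293}\right) = \frac{3024109}{75} - \frac{1776176}{1037293} = \frac{3136753883737}{77796975}$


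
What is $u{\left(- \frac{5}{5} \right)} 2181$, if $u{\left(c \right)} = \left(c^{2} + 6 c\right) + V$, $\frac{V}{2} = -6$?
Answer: $-37077$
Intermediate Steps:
$V = -12$ ($V = 2 \left(-6\right) = -12$)
$u{\left(c \right)} = -12 + c^{2} + 6 c$ ($u{\left(c \right)} = \left(c^{2} + 6 c\right) - 12 = -12 + c^{2} + 6 c$)
$u{\left(- \frac{5}{5} \right)} 2181 = \left(-12 + \left(- \frac{5}{5}\right)^{2} + 6 \left(- \frac{5}{5}\right)\right) 2181 = \left(-12 + \left(\left(-5\right) \frac{1}{5}\right)^{2} + 6 \left(\left(-5\right) \frac{1}{5}\right)\right) 2181 = \left(-12 + \left(-1\right)^{2} + 6 \left(-1\right)\right) 2181 = \left(-12 + 1 - 6\right) 2181 = \left(-17\right) 2181 = -37077$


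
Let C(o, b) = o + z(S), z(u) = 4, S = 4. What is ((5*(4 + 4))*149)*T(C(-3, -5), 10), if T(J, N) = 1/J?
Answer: 5960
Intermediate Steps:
C(o, b) = 4 + o (C(o, b) = o + 4 = 4 + o)
((5*(4 + 4))*149)*T(C(-3, -5), 10) = ((5*(4 + 4))*149)/(4 - 3) = ((5*8)*149)/1 = (40*149)*1 = 5960*1 = 5960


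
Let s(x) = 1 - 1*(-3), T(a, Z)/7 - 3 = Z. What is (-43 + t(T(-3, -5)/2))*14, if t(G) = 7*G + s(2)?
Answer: -1232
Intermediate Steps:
T(a, Z) = 21 + 7*Z
s(x) = 4 (s(x) = 1 + 3 = 4)
t(G) = 4 + 7*G (t(G) = 7*G + 4 = 4 + 7*G)
(-43 + t(T(-3, -5)/2))*14 = (-43 + (4 + 7*((21 + 7*(-5))/2)))*14 = (-43 + (4 + 7*((21 - 35)*(½))))*14 = (-43 + (4 + 7*(-14*½)))*14 = (-43 + (4 + 7*(-7)))*14 = (-43 + (4 - 49))*14 = (-43 - 45)*14 = -88*14 = -1232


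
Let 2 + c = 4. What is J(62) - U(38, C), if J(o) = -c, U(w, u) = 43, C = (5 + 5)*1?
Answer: -45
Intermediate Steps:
c = 2 (c = -2 + 4 = 2)
C = 10 (C = 10*1 = 10)
J(o) = -2 (J(o) = -1*2 = -2)
J(62) - U(38, C) = -2 - 1*43 = -2 - 43 = -45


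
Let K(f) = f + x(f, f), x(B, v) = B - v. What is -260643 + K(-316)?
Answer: -260959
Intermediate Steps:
K(f) = f (K(f) = f + (f - f) = f + 0 = f)
-260643 + K(-316) = -260643 - 316 = -260959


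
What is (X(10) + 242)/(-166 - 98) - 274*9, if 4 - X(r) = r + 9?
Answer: -651251/264 ≈ -2466.9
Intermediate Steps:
X(r) = -5 - r (X(r) = 4 - (r + 9) = 4 - (9 + r) = 4 + (-9 - r) = -5 - r)
(X(10) + 242)/(-166 - 98) - 274*9 = ((-5 - 1*10) + 242)/(-166 - 98) - 274*9 = ((-5 - 10) + 242)/(-264) - 2466 = (-15 + 242)*(-1/264) - 2466 = 227*(-1/264) - 2466 = -227/264 - 2466 = -651251/264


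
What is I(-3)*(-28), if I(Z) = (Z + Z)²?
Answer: -1008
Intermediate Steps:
I(Z) = 4*Z² (I(Z) = (2*Z)² = 4*Z²)
I(-3)*(-28) = (4*(-3)²)*(-28) = (4*9)*(-28) = 36*(-28) = -1008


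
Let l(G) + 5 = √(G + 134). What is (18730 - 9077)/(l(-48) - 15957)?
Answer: -77040593/127392679 - 9653*√86/254785358 ≈ -0.60510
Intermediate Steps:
l(G) = -5 + √(134 + G) (l(G) = -5 + √(G + 134) = -5 + √(134 + G))
(18730 - 9077)/(l(-48) - 15957) = (18730 - 9077)/((-5 + √(134 - 48)) - 15957) = 9653/((-5 + √86) - 15957) = 9653/(-15962 + √86)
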